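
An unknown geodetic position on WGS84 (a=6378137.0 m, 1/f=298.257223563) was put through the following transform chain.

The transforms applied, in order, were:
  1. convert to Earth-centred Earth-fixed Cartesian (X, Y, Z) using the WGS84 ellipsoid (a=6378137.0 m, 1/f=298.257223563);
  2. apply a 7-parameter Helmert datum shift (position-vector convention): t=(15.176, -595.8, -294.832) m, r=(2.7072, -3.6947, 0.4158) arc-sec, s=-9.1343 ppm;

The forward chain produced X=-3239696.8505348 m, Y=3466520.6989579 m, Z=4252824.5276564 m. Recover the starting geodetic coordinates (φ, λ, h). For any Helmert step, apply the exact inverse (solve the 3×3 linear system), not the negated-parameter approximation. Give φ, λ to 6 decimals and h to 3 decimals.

start: X=-3239696.8505, Y=3466520.6990, Z=4252824.5277 m
→ Helmert⁻¹: X=-3239658.4454, Y=3467210.5220, Z=4253170.7327
→ geod (Bowring, a=6378137.000): φ=42.06142000°, λ=133.05680200°, h=3730.9940 m

φ=42.061420°, λ=133.056802°, h=3730.994 m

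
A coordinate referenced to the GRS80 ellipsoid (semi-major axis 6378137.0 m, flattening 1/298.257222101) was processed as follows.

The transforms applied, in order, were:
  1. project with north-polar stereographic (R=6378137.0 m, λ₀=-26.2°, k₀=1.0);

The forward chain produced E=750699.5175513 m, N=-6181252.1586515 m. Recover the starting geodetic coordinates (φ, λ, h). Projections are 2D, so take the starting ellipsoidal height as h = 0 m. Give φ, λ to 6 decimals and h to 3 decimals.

φ=37.963575°, λ=-19.275465°, h=0.000 m

start: E=750699.5176, N=-6181252.1587 m
→ stereo⁻¹: φ=37.96357500°, λ=-19.27546500°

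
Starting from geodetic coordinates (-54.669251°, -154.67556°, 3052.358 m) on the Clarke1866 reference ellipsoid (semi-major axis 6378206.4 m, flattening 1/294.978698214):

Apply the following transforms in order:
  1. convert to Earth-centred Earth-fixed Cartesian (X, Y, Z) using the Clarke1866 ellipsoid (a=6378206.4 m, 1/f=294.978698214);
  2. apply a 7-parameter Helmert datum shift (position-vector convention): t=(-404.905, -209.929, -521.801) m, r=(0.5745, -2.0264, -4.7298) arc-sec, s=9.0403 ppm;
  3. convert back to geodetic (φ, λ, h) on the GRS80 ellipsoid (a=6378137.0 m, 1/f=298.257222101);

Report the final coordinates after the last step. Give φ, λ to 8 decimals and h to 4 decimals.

φ=-54.66717803°, λ=-154.67648196°, h=3710.6366 m

start: φ=-54.669251°, λ=-154.675560°, h=3052.358 m
→ ECEF (a=6378206.400, f=1/294.978698214): X=-3343156.1924, Y=-1582047.7375, Z=-5182465.8076
→ Helmert 7p (PV): X=-3343576.6840, Y=-1582180.8724, Z=-5183071.7104
→ geod (Bowring, a=6378137.000): φ=-54.66717803°, λ=-154.67648196°, h=3710.6366 m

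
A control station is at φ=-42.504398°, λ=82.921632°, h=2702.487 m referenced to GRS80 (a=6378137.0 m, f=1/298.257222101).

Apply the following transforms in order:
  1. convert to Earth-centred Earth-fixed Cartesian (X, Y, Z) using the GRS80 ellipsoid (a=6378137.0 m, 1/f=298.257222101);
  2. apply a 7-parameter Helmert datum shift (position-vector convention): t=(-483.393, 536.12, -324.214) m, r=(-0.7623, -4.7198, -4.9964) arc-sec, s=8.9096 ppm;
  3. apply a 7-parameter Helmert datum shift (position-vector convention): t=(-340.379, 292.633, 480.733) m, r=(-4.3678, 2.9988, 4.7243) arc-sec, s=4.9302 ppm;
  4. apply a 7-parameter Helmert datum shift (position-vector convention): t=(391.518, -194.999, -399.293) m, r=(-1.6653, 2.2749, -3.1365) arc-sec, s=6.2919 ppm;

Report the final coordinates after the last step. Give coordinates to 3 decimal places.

X=580205.962 m, Y=4675988.560 m, Z=-4289385.552 m

start: φ=-42.504398°, λ=82.921632°, h=2702.487 m
→ ECEF (a=6378137.000, f=1/298.257222101): X=580560.7940, Y=4675411.5691, Z=-4288900.8359
→ Helmert 7p (PV): X=580293.9686, Y=4675959.4312, Z=-4289267.2569
→ Helmert 7p (PV): X=579786.9914, Y=4676197.5801, Z=-4288915.1247
→ Helmert 7p (PV): X=580205.9621, Y=4675988.5597, Z=-4289385.5516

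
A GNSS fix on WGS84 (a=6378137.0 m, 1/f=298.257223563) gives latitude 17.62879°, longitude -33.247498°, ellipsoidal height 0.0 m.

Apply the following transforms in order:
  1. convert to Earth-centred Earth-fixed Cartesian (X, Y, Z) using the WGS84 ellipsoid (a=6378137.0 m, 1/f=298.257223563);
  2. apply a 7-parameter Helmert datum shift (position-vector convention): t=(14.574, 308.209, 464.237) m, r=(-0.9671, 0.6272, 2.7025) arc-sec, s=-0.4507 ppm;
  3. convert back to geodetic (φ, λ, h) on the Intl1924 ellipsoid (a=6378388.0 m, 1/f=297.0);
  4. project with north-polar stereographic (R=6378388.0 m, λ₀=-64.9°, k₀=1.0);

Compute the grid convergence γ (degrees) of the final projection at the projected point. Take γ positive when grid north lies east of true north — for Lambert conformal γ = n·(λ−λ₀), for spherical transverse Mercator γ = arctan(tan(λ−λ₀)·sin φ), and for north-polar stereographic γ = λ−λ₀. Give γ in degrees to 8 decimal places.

start: φ=17.628790°, λ=-33.247498°, h=0.000 m
→ ECEF (a=6378137.000, f=1/298.257223563): X=5085164.9877, Y=-3333662.7554, Z=1919269.5720
→ Helmert 7p (PV): X=5085226.7838, Y=-3333277.4189, Z=1919733.1116
→ geod (Bowring, a=6378388.000): φ=17.63369358°, λ=-33.24414203°, h=-254.3183 m
→ into stereo (λ₀=-64.9°): φ=17.63369358°, λ−λ₀=31.65585797°
convergence γ = 31.65585797°

31.65585797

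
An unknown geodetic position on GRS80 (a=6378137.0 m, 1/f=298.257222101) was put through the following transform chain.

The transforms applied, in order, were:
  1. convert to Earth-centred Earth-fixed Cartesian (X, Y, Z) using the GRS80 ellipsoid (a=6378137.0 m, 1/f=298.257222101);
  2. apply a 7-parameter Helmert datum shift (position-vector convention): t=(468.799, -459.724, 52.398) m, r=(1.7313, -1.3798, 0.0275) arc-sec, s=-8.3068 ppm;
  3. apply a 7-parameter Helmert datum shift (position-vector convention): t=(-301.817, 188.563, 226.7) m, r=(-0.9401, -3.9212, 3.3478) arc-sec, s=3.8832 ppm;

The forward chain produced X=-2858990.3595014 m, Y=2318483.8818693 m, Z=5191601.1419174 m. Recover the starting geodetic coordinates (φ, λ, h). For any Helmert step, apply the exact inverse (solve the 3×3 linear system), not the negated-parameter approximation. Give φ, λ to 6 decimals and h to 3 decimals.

start: X=-2858990.3595, Y=2318483.8819, Z=5191601.1419 m
→ Helmert⁻¹: X=-2858541.1226, Y=2318309.0512, Z=5191419.1914
→ Helmert⁻¹: X=-2858998.6342, Y=2318831.9926, Z=5191409.5793
→ geod (Bowring, a=6378137.000): φ=54.84151300°, λ=140.95572200°, h=202.6740 m

φ=54.841513°, λ=140.955722°, h=202.674 m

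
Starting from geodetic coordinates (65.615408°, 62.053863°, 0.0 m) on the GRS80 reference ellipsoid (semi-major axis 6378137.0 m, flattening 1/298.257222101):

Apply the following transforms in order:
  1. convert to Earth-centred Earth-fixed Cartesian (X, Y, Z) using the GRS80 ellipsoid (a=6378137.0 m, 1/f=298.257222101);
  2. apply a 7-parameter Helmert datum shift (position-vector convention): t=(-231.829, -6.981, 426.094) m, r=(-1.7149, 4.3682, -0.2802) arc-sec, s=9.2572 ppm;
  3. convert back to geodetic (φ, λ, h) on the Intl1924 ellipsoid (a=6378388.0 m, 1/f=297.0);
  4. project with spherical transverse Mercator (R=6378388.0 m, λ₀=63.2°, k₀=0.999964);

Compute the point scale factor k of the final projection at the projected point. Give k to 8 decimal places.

start: φ=65.615408°, λ=62.053863°, h=0.000 m
→ ECEF (a=6378137.000, f=1/298.257222101): X=1237502.1206, Y=2332690.6543, Z=5786373.7999
→ Helmert 7p (PV): X=1237407.4591, Y=2332751.6951, Z=5786807.8576
→ geod (Bowring, a=6378388.000): φ=65.61755453°, λ=62.05629813°, h=224.0407 m
→ into tm (λ₀=63.2°): φ=65.61755453°, λ−λ₀=-1.14370187°
scale k = 0.99999795

0.99999795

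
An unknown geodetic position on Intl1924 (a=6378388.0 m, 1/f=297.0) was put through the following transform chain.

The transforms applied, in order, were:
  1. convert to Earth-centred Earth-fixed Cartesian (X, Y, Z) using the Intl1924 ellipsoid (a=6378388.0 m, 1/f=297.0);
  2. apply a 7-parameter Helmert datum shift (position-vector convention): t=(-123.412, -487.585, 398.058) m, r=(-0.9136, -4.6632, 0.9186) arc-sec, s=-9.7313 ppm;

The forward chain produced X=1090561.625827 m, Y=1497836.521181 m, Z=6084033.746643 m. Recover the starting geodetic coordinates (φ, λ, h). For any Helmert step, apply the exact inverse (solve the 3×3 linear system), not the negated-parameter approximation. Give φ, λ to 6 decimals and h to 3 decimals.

φ=73.164546°, λ=53.943571°, h=987.982 m

start: X=1090561.6258, Y=1497836.5212, Z=6084033.7466 m
→ Helmert⁻¹: X=1090839.8632, Y=1498306.8827, Z=6083676.8658
→ geod (Bowring, a=6378388.000): φ=73.16454600°, λ=53.94357100°, h=987.9820 m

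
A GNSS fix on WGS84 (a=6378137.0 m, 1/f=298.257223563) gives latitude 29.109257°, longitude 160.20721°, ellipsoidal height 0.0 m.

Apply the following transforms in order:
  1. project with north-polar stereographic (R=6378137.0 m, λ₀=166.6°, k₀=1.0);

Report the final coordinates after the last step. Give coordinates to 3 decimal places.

E=-834817.014 m, N=-7451025.509 m

start: φ=29.109257°, λ=160.207210°, h=0.000 m
→ stereo (R=6378137.0, λ₀=166.6°): E=-834817.0138, N=-7451025.5091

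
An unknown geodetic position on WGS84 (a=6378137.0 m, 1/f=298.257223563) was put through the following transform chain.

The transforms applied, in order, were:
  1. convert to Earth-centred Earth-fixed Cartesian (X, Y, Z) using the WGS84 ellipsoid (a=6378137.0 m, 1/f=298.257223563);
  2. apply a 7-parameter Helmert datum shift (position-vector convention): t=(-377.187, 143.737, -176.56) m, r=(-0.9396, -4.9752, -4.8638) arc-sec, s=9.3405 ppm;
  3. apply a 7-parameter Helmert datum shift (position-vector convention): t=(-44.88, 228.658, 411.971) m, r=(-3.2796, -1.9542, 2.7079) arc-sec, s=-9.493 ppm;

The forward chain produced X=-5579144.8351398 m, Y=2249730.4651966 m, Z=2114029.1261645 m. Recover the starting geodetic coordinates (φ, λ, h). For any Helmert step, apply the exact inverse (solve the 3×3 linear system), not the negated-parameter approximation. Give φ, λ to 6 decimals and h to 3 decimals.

φ=19.485063°, λ=158.041285°, h=-48.292 m

start: X=-5579144.8351, Y=2249730.4652, Z=2114029.1262 m
→ Helmert⁻¹: X=-5579103.3592, Y=2249562.7978, Z=2113725.8456
→ Helmert⁻¹: X=-5578676.1117, Y=2249256.8730, Z=2114027.4671
→ geod (Bowring, a=6378137.000): φ=19.48506300°, λ=158.04128500°, h=-48.2920 m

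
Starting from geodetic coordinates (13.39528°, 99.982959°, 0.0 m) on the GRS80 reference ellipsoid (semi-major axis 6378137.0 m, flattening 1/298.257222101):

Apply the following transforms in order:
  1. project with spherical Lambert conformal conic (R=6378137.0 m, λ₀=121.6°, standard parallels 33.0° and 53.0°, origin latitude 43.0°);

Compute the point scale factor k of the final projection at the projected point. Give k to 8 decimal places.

1.11467641

start: φ=13.395280°, λ=99.982959°, h=0.000 m
→ into lcc (λ₀=121.6°): φ=13.39528000°, λ−λ₀=-21.61704100°
scale k = 1.11467641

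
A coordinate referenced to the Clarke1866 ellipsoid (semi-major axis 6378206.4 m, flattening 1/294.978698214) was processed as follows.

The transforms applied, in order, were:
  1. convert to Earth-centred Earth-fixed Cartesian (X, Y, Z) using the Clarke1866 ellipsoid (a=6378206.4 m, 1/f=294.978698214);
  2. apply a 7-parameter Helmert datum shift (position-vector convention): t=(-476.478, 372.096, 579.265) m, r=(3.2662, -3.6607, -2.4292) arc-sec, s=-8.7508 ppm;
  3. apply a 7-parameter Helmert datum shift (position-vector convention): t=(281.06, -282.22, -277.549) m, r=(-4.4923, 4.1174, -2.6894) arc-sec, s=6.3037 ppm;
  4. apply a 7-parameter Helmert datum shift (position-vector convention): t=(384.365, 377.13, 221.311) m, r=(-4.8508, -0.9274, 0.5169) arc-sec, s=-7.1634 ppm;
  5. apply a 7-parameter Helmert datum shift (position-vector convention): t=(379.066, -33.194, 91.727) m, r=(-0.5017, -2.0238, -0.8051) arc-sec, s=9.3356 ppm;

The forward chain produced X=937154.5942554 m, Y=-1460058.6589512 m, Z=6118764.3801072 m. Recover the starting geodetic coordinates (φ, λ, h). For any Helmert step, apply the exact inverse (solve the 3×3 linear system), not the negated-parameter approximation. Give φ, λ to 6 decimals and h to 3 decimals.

φ=74.267496°, λ=-57.328625°, h=1217.198 m

start: X=937154.5943, Y=-1460058.6590, Z=6118764.3801 m
→ Helmert⁻¹: X=936832.5154, Y=-1460023.0605, Z=6118602.7890
→ Helmert⁻¹: X=936478.7077, Y=-1460556.8870, Z=6118386.7478
→ Helmert⁻¹: X=936088.6496, Y=-1460386.5157, Z=6118612.6066
→ Helmert⁻¹: X=936699.1071, Y=-1460663.4831, Z=6118093.3852
→ geod (Bowring, a=6378206.400): φ=74.26749600°, λ=-57.32862500°, h=1217.1980 m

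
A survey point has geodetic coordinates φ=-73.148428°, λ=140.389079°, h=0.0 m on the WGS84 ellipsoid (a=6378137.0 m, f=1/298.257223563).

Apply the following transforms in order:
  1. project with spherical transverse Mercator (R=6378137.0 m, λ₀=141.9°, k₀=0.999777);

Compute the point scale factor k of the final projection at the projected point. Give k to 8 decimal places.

0.99980621

start: φ=-73.148428°, λ=140.389079°, h=0.000 m
→ into tm (λ₀=141.9°): φ=-73.14842800°, λ−λ₀=-1.51092100°
scale k = 0.99980621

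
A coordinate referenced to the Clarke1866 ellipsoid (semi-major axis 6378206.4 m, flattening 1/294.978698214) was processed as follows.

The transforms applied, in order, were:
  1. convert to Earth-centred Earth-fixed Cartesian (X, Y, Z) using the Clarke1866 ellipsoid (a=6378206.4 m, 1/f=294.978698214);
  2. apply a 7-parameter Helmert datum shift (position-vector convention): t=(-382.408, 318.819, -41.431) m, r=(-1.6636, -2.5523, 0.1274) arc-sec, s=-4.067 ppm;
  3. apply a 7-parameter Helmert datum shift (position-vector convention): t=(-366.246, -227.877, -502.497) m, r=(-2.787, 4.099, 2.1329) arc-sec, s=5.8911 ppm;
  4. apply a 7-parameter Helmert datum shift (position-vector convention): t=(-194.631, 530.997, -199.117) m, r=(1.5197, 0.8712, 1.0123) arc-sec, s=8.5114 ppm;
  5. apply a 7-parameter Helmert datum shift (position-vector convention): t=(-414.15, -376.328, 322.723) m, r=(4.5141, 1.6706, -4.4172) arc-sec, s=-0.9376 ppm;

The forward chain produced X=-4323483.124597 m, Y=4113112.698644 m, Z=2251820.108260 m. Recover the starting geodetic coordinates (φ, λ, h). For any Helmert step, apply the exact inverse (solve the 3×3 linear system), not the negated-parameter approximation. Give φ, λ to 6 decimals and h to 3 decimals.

φ=20.809017°, λ=136.421618°, h=1670.045 m

start: X=-4323483.1246, Y=4113112.6986, Z=2251820.1083 m
→ Helmert⁻¹: X=-4323179.3528, Y=4113449.5730, Z=2251374.4588
→ Helmert⁻¹: X=-4322937.2518, Y=4112921.3741, Z=2251505.8503
→ Helmert⁻¹: X=-4322547.7612, Y=4113139.2899, Z=2251964.7565
→ Helmert⁻¹: X=-4322152.5239, Y=4112821.7034, Z=2252101.9997
→ geod (Bowring, a=6378206.400): φ=20.80901700°, λ=136.42161800°, h=1670.0450 m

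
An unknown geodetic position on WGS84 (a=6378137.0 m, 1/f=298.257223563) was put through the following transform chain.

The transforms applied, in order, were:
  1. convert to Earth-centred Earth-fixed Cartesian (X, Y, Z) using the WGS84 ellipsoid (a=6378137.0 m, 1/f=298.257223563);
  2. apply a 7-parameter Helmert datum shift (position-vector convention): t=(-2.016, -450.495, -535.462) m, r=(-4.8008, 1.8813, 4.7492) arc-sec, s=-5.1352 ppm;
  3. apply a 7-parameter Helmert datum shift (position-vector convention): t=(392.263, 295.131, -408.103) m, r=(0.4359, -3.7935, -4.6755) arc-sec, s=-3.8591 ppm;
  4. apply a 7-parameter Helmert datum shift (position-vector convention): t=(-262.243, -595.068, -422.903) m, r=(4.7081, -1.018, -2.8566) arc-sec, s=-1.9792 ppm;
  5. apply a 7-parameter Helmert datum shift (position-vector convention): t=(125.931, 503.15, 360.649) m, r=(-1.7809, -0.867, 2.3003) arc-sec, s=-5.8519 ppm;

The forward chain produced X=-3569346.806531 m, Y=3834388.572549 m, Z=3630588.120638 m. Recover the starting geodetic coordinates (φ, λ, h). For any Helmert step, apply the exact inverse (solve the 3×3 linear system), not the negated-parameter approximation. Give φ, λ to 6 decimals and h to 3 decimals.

start: X=-3569346.8065, Y=3834388.5725, Z=3630588.1206 m
→ Helmert⁻¹: X=-3569435.6100, Y=3833916.3210, Z=3630296.8212
→ Helmert⁻¹: X=-3569215.6178, Y=3834552.4191, Z=3630657.0001
→ Helmert⁻¹: X=-3569641.7862, Y=3834198.8439, Z=3631136.6637
→ Helmert⁻¹: X=-3569602.9332, Y=3834666.6913, Z=3631747.4691
→ geod (Bowring, a=6378137.000): φ=34.91073100°, λ=132.94975700°, h=3490.1980 m

φ=34.910731°, λ=132.949757°, h=3490.198 m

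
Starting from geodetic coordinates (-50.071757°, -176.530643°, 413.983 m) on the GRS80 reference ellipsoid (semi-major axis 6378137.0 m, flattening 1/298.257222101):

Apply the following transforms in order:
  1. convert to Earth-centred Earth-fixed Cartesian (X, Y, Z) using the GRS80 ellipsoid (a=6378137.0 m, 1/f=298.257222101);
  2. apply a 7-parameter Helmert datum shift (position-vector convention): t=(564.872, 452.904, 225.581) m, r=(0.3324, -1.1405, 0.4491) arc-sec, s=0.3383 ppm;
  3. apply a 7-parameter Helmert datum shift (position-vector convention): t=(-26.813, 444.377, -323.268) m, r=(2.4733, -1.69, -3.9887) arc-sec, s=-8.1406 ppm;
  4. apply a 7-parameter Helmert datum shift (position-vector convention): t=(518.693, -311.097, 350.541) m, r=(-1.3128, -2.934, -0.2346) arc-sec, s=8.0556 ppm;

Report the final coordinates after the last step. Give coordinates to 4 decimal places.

start: φ=-50.071757°, λ=-176.530643°, h=413.983 m
→ ECEF (a=6378137.000, f=1/298.257222101): X=-4094494.6572, Y=-248232.0786, Z=-4868233.0880
→ Helmert 7p (PV): X=-4093903.7120, Y=-247780.3282, Z=-4868032.1936
→ Helmert 7p (PV): X=-4093862.1044, Y=-247196.3962, Z=-4868352.3465
→ Helmert 7p (PV): X=-4093307.4210, Y=-247535.8138, Z=-4868097.6830

X=-4093307.4210 m, Y=-247535.8138 m, Z=-4868097.6830 m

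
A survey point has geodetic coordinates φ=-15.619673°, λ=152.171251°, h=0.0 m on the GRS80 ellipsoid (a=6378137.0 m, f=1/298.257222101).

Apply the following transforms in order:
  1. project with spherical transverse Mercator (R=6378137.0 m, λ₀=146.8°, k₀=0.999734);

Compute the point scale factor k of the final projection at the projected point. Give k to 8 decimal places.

1.00382153

start: φ=-15.619673°, λ=152.171251°, h=0.000 m
→ into tm (λ₀=146.8°): φ=-15.61967300°, λ−λ₀=5.37125100°
scale k = 1.00382153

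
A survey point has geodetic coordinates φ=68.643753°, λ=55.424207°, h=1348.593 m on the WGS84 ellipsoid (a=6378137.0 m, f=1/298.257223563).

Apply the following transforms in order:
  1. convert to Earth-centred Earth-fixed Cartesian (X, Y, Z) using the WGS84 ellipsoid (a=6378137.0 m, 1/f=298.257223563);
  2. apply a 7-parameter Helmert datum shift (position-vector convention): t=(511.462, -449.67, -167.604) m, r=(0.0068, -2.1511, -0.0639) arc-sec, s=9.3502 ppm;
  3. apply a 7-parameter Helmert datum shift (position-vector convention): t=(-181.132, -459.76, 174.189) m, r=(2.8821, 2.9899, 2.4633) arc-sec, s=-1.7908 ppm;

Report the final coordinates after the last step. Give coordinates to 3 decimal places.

start: φ=68.643753°, λ=55.424207°, h=1348.593 m
→ ECEF (a=6378137.000, f=1/298.257223563): X=1322244.3860, Y=1918435.9112, Z=5918872.7715
→ Helmert 7p (PV): X=1322707.0781, Y=1918003.5742, Z=5918774.3630
→ Helmert 7p (PV): X=1322586.4669, Y=1917473.4739, Z=5918945.5793

X=1322586.467 m, Y=1917473.474 m, Z=5918945.579 m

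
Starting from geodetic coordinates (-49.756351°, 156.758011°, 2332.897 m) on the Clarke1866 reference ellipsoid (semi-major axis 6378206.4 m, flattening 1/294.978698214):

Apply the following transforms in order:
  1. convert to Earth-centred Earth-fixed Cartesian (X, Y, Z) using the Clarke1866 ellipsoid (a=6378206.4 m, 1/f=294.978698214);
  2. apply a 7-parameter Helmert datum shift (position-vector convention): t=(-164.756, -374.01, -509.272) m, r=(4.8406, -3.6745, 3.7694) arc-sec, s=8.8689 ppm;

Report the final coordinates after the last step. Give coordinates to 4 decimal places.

start: φ=-49.756351°, λ=156.758011°, h=2332.897 m
→ ECEF (a=6378206.400, f=1/294.978698214): X=-3795045.8042, Y=1629851.8289, Z=-4846901.5802
→ Helmert 7p (PV): X=-3795187.6574, Y=1629536.6680, Z=-4847483.1967

X=-3795187.6574 m, Y=1629536.6680 m, Z=-4847483.1967 m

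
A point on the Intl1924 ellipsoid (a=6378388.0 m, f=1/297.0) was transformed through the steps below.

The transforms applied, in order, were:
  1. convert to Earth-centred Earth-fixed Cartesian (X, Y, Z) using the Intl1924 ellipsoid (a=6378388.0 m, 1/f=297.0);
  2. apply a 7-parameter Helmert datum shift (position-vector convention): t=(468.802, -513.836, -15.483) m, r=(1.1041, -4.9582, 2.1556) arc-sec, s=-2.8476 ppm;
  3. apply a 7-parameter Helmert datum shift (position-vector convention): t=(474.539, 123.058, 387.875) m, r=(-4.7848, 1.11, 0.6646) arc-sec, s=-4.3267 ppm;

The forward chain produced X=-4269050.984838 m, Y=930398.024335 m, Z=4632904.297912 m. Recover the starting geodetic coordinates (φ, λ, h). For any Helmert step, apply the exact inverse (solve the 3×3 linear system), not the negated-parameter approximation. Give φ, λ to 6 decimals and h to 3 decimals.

start: X=-4269050.9848, Y=930398.0243, Z=4632904.2979 m
→ Helmert⁻¹: X=-4269565.9294, Y=930185.2856, Z=4632535.0680
→ Helmert⁻¹: X=-4269925.8036, Y=930771.1932, Z=4632661.4010
→ geod (Bowring, a=6378388.000): φ=46.86273400°, λ=167.70285900°, h=1688.0040 m

φ=46.862734°, λ=167.702859°, h=1688.004 m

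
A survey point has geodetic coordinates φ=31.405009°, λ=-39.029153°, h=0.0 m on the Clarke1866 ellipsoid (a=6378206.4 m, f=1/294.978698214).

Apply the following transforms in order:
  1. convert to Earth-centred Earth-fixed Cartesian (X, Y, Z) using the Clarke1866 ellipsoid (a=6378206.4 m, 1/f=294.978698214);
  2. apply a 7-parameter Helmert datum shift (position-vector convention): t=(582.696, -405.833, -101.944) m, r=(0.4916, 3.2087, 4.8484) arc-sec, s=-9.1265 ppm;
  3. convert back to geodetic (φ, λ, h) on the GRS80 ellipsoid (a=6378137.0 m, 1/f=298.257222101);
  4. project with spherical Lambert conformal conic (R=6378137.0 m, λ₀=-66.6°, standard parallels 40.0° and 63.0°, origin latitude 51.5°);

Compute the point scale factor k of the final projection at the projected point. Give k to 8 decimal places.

1.03850111

start: φ=31.405009°, λ=-39.029153°, h=0.000 m
→ ECEF (a=6378206.400, f=1/294.978698214): X=4232800.3178, Y=-3431221.5986, Z=3304124.4018
→ Helmert 7p (PV): X=4233476.4349, Y=-3431504.4973, Z=3303918.2792
→ geod (Bowring, a=6378137.000): φ=31.39821150°, λ=-39.02698716°, h=497.9298 m
→ into lcc (λ₀=-66.6°): φ=31.39821150°, λ−λ₀=27.57301284°
scale k = 1.03850111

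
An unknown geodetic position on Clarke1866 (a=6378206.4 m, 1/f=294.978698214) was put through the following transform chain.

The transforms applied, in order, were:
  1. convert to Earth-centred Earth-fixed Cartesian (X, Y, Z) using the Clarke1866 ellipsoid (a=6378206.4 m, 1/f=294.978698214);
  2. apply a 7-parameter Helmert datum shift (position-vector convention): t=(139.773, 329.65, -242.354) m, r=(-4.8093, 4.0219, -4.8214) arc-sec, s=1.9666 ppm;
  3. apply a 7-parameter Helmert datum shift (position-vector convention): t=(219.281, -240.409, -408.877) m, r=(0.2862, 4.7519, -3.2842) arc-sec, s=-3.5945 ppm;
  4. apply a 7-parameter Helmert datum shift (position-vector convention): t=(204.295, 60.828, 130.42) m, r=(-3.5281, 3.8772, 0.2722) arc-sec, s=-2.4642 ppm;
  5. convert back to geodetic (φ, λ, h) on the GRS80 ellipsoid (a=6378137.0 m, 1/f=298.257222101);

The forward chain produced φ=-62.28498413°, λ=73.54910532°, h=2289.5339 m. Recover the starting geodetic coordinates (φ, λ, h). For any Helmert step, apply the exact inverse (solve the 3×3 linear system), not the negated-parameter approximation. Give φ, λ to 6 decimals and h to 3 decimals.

φ=-62.283853°, λ=73.555693°, h=1829.341 m

start: φ=-62.284984°, λ=73.549105°, h=2289.534 m
→ ECEF (a=6378137.000, f=1/298.257222101): X=842552.4254, Y=2853387.2798, Z=-5625383.1159
→ Helmert⁻¹: X=842459.7146, Y=2853428.5931, Z=-5625462.7554
→ Helmert⁻¹: X=842327.6133, Y=2853684.8665, Z=-5625058.6519
→ Helmert⁻¹: X=842229.1589, Y=2853500.4388, Z=-5624722.2812
→ geod (Bowring, a=6378206.400): φ=-62.28385300°, λ=73.55569300°, h=1829.3410 m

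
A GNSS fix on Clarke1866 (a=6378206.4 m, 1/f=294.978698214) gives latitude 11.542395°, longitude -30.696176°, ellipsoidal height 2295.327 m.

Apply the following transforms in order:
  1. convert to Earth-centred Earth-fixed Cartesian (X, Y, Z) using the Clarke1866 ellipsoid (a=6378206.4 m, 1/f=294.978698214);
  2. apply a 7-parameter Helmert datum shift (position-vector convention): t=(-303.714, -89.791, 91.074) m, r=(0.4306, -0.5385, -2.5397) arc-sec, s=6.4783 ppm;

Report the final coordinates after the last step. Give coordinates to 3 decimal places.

start: φ=11.542395°, λ=-30.696176°, h=2295.327 m
→ ECEF (a=6378206.400, f=1/294.978698214): X=5376280.5021, Y=-3191716.4582, Z=1268226.8627
→ Helmert 7p (PV): X=5375969.0070, Y=-3191895.7712, Z=1268333.5256

X=5375969.007 m, Y=-3191895.771 m, Z=1268333.526 m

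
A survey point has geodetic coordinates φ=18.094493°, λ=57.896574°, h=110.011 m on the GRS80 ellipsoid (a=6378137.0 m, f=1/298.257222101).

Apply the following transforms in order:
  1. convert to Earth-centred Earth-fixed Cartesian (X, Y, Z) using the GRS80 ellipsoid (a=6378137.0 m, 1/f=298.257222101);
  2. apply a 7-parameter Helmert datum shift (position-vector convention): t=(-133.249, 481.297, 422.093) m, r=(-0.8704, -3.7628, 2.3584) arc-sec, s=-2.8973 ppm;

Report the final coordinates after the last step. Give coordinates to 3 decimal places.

X=3222881.737 m, Y=5137921.039 m, Z=1968816.175 m

start: φ=18.094493°, λ=57.896574°, h=110.011 m
→ ECEF (a=6378137.000, f=1/298.257222101): X=3223118.9721, Y=5137409.4677, Z=1968362.6661
→ Helmert 7p (PV): X=3222881.7367, Y=5137921.0387, Z=1968816.1751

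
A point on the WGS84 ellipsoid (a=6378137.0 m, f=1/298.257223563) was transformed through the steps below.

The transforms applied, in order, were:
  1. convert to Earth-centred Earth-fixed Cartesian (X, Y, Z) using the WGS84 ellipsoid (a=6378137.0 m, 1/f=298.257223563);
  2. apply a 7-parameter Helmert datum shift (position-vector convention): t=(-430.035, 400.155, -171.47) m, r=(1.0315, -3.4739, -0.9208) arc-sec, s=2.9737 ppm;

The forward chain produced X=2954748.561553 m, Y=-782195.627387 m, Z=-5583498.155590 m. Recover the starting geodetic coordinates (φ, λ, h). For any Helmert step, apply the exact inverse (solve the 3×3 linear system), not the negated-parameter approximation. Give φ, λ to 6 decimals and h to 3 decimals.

φ=-61.460491°, λ=-14.833389°, h=3775.235 m

start: X=2954748.5616, Y=-782195.6274, Z=-5583498.1556 m
→ Helmert⁻¹: X=2955079.2679, Y=-782608.1848, Z=-5583355.9381
→ geod (Bowring, a=6378137.000): φ=-61.46049100°, λ=-14.83338900°, h=3775.2350 m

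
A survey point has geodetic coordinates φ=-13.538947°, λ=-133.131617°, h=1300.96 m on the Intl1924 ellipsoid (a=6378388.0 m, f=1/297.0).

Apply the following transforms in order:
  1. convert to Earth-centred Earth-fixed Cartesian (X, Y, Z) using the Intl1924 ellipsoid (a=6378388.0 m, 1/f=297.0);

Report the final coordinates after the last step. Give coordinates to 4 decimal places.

start: φ=-13.538947°, λ=-133.131617°, h=1300.960 m
→ ECEF (a=6378388.000, f=1/297.0): X=-4241219.5360, Y=-4527255.9634, Z=-1483760.1384

X=-4241219.5360 m, Y=-4527255.9634 m, Z=-1483760.1384 m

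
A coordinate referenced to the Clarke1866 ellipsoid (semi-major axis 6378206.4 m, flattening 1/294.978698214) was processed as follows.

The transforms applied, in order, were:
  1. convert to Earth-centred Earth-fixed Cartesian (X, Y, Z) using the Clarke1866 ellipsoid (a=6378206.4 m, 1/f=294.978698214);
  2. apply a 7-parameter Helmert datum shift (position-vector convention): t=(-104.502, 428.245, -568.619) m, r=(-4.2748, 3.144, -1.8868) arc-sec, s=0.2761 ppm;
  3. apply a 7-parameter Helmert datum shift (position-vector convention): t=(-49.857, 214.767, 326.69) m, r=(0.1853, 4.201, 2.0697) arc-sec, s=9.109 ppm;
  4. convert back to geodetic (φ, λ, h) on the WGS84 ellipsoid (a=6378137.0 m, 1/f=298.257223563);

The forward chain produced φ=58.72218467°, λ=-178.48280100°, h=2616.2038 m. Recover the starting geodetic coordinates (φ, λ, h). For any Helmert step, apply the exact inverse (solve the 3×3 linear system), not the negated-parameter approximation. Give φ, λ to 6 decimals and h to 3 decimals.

start: φ=58.722185°, λ=-178.482801°, h=2616.204 m
→ ECEF (a=6378137.000, f=1/298.257223563): X=-3319773.8141, Y=-87928.5547, Z=5430169.2418
→ Helmert⁻¹: X=-3319805.1894, Y=-88104.3294, Z=5429725.5564
→ Helmert⁻¹: X=-3319781.7304, Y=-88675.4582, Z=5430240.2364
→ geod (Bowring, a=6378206.400): φ=58.72420000°, λ=-178.46992300°, h=2795.5280 m

φ=58.724200°, λ=-178.469923°, h=2795.528 m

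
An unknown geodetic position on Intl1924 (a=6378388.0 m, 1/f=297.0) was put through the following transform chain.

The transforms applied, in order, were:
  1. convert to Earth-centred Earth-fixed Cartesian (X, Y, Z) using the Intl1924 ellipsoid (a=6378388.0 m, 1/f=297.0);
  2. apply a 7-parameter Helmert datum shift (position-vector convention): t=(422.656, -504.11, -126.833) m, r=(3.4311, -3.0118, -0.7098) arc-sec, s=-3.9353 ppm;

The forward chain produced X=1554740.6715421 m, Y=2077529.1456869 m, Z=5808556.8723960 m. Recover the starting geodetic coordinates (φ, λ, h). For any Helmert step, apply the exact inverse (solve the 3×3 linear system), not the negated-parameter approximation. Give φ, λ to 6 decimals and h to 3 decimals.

start: X=1554740.6715, Y=2077529.1457, Z=5808556.8724 m
→ Helmert⁻¹: X=1554401.7966, Y=2078143.4061, Z=5808649.2989
→ geod (Bowring, a=6378388.000): φ=66.06969300°, λ=53.20438600°, h=1545.9200 m

φ=66.069693°, λ=53.204386°, h=1545.920 m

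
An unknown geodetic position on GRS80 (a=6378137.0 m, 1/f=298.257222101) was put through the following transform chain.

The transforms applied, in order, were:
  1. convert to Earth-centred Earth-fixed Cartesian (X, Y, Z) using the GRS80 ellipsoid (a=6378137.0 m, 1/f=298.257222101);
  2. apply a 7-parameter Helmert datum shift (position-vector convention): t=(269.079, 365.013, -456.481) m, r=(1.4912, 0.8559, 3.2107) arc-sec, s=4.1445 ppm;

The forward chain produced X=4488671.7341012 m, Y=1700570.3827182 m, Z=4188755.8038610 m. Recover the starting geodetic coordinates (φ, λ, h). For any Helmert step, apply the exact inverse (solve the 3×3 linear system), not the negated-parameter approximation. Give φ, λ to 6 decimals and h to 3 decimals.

start: X=4488671.7341, Y=1700570.3827, Z=4188755.8039 m
→ Helmert⁻¹: X=4488393.1343, Y=1700158.7433, Z=4189201.2561
→ geod (Bowring, a=6378137.000): φ=41.30586000°, λ=20.74619000°, h=1820.6850 m

φ=41.305860°, λ=20.746190°, h=1820.685 m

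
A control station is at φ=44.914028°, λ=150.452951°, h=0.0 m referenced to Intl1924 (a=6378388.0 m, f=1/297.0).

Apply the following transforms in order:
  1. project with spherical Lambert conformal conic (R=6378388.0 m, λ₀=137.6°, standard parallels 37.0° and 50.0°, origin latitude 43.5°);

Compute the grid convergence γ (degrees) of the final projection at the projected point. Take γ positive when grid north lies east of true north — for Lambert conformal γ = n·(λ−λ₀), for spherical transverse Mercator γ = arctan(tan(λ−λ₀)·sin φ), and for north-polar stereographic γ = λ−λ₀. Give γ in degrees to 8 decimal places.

start: φ=44.914028°, λ=150.452951°, h=0.000 m
→ into lcc (λ₀=137.6°): φ=44.91402800°, λ−λ₀=12.85295100°
convergence γ = 8.86651929°

8.86651929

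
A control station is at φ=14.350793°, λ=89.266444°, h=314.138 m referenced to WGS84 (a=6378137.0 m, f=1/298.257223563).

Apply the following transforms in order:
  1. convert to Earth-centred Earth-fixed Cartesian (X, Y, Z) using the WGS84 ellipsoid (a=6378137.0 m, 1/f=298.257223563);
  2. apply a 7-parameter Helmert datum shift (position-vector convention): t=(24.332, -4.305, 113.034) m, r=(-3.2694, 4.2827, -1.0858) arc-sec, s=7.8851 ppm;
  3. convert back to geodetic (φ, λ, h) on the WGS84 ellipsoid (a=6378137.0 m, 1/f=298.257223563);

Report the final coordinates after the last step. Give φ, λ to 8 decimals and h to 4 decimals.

start: φ=14.350793°, λ=89.266444°, h=314.138 m
→ ECEF (a=6378137.000, f=1/298.257223563): X=79129.0291, Y=6180184.8554, Z=1570689.8820
→ Helmert 7p (PV): X=79219.1311, Y=6180253.7617, Z=1570715.6983
→ geod (Bowring, a=6378137.000): φ=14.35086211°, λ=89.26561700°, h=388.4056 m

φ=14.35086211°, λ=89.26561700°, h=388.4056 m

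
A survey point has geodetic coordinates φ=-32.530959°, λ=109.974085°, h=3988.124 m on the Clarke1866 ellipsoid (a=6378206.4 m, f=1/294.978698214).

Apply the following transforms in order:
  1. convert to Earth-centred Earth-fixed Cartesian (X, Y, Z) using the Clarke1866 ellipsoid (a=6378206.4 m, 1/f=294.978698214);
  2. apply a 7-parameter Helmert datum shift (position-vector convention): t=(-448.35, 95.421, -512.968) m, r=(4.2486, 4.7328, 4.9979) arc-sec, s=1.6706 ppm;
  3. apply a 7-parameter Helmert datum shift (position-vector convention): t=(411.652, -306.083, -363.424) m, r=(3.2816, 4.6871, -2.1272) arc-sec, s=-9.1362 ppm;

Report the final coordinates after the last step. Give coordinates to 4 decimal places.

start: φ=-32.530959°, λ=109.974085°, h=3988.124 m
→ ECEF (a=6378206.400, f=1/294.978698214): X=-1839867.0427, Y=5062115.9703, Z=-3412181.6445
→ Helmert 7p (PV): X=-1840519.4177, Y=5062245.5507, Z=-3412553.8280
→ Helmert 7p (PV): X=-1840116.2893, Y=5061966.4910, Z=-3412763.7134

X=-1840116.2893 m, Y=5061966.4910 m, Z=-3412763.7134 m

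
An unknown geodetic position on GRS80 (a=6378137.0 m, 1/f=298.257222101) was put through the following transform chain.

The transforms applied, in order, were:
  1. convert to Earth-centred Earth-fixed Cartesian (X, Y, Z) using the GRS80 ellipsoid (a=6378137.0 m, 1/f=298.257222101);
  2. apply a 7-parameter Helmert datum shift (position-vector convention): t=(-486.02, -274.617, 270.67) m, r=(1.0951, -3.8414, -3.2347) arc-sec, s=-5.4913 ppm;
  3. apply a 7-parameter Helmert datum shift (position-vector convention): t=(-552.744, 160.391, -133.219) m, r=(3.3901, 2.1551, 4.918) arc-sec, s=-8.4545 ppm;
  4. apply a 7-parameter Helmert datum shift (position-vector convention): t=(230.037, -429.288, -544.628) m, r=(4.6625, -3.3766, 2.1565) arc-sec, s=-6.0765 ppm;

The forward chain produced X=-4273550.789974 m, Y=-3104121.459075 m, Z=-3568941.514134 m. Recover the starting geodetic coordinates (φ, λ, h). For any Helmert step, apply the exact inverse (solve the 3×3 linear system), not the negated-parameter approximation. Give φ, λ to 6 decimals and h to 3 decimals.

start: X=-4273550.7900, Y=-3104121.4591, Z=-3568941.5141 m
→ Helmert⁻¹: X=-4273897.6600, Y=-3103747.0061, Z=-3568278.4465
→ Helmert⁻¹: X=-4273417.7707, Y=-3103890.3928, Z=-3568169.0298
→ Helmert⁻¹: X=-4272972.9973, Y=-3103718.7739, Z=-3568363.2387
→ geod (Bowring, a=6378137.000): φ=-34.22436900°, λ=-144.00682700°, h=2330.7410 m

φ=-34.224369°, λ=-144.006827°, h=2330.741 m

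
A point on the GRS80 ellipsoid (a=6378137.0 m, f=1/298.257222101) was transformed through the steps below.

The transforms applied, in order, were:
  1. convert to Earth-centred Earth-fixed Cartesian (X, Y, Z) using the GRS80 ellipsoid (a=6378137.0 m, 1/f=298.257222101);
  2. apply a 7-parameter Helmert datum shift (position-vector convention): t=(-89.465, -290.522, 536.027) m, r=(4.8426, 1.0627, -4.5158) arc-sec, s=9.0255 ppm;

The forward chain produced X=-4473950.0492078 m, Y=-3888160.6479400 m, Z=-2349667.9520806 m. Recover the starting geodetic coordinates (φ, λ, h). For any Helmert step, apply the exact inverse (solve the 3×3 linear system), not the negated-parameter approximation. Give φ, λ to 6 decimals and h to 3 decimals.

start: X=-4473950.0492, Y=-3888160.6479, Z=-2349667.9521 m
→ Helmert⁻¹: X=-4473722.9771, Y=-3887988.1555, Z=-2350114.5361
→ geod (Bowring, a=6378137.000): φ=-21.76061900°, λ=-139.00700300°, h=805.3320 m

φ=-21.760619°, λ=-139.007003°, h=805.332 m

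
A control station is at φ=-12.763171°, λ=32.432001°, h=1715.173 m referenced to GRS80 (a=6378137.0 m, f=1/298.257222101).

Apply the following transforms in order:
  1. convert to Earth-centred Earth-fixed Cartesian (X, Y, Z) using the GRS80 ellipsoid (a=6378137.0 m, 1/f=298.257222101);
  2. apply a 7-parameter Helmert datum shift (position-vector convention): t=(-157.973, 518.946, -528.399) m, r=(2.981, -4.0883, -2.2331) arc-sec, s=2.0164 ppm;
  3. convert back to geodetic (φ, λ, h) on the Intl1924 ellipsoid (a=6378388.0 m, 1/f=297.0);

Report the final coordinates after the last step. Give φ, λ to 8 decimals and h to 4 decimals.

φ=-12.76648197°, λ=32.43621339°, h=1739.4109 m

start: φ=-12.763171°, λ=32.432001°, h=1715.173 m
→ ECEF (a=6378137.000, f=1/298.257222101): X=5252585.6893, Y=3337508.9077, Z=-1400243.2605
→ Helmert 7p (PV): X=5252502.1946, Y=3337997.9536, Z=-1400622.1384
→ geod (Bowring, a=6378388.000): φ=-12.76648197°, λ=32.43621339°, h=1739.4109 m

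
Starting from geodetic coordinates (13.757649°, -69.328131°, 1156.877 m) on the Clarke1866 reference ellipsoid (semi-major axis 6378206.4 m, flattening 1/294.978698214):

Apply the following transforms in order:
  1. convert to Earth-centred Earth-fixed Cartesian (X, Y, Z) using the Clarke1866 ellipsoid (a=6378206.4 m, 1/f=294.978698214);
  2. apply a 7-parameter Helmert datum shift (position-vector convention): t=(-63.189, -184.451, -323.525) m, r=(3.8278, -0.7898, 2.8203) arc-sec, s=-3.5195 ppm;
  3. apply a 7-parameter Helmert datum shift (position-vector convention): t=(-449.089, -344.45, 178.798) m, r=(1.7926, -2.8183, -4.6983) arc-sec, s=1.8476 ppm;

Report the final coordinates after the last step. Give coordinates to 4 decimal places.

X=2187228.3202 m, Y=-5799095.2493 m, Z=1506866.3993 m

start: φ=13.757649°, λ=-69.328131°, h=1156.877 m
→ ECEF (a=6378206.400, f=1/294.978698214): X=2187823.4124, Y=-5798515.0593, Z=1507133.3780
→ Helmert 7p (PV): X=2187826.0364, Y=-5798677.1568, Z=1506705.3192
→ Helmert 7p (PV): X=2187228.3202, Y=-5799095.2493, Z=1506866.3993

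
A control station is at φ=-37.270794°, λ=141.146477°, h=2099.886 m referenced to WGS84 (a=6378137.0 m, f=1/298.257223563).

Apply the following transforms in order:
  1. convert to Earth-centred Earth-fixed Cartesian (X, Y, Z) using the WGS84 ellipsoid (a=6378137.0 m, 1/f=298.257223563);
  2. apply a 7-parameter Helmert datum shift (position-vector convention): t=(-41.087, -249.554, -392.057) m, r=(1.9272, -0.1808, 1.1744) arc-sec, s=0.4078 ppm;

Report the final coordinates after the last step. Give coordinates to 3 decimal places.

X=-3958861.310 m, Y=3188818.456 m, Z=-3842990.491 m

start: φ=-37.270794°, λ=141.146477°, h=2099.886 m
→ ECEF (a=6378137.000, f=1/298.257223563): X=-3958803.8191, Y=3189053.3468, Z=-3842623.1930
→ Helmert 7p (PV): X=-3958861.3096, Y=3188818.4561, Z=-3842990.4907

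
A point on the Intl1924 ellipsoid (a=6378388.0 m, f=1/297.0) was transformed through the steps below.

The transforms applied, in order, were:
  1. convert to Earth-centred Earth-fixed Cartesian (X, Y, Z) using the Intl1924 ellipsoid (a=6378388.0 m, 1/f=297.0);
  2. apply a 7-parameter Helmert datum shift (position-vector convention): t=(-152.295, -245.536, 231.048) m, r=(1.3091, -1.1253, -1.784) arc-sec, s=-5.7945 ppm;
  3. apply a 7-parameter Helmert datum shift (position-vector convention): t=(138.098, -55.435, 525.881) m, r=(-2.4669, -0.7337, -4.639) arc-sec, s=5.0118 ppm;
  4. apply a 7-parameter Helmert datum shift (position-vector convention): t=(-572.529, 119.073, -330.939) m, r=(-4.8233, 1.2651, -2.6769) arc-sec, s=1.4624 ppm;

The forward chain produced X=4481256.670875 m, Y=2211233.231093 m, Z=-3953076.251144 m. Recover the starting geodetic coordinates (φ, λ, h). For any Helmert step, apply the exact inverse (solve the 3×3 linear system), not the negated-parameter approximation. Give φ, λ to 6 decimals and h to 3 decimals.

start: X=4481256.6709, Y=2211233.2311, Z=-3953076.2511 m
→ Helmert⁻¹: X=4481818.1911, Y=2211261.5186, Z=-3952660.3348
→ Helmert⁻¹: X=4481593.8335, Y=2211453.9435, Z=-3953155.8960
→ Helmert⁻¹: X=4481731.4003, Y=2211725.9668, Z=-3953448.3398
→ geod (Bowring, a=6378388.000): φ=-38.53365300°, λ=26.26625200°, h=2297.5730 m

φ=-38.533653°, λ=26.266252°, h=2297.573 m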